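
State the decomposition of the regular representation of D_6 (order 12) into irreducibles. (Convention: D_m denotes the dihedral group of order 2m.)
Each irreducible V_i of dimension d_i appears with multiplicity d_i, i.e. rho_reg = (direct sum over all irreducibles V_i) d_i V_i. The irreducible dimensions for D_6 are 1, 1, 1, 1, 2, 2: 4 irreducibles of dimension 1, each with multiplicity 1; 2 irreducibles of dimension 2, each with multiplicity 2. Total dimension 4*1*1 + 2*2*2 = 12 = |G|.

General theorem: in the regular representation of a finite group G, each irreducible appears with multiplicity equal to its dimension. Check: dim(rho_reg) = sum d_i^2 = 1 + 1 + 1 + 1 + 4 + 4 = 12 = |G|.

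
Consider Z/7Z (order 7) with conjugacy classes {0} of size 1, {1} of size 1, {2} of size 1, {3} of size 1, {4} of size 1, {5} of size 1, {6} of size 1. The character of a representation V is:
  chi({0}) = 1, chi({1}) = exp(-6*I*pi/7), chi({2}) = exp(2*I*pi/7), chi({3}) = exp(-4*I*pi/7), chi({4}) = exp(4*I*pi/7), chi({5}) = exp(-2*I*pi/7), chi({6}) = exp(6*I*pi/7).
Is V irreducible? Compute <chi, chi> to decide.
Irreducible: <chi, chi> = 1.

Explanation: <chi, chi> = (1/|G|) sum_C |C| * |chi(C)|^2 = (1/7)[1*|1|^2 + 1*|exp(-6*I*pi/7)|^2 + 1*|exp(2*I*pi/7)|^2 + 1*|exp(-4*I*pi/7)|^2 + 1*|exp(4*I*pi/7)|^2 + 1*|exp(-2*I*pi/7)|^2 + 1*|exp(6*I*pi/7)|^2]
  = (1/7)[(1) + (1) + (1) + (1) + (1) + (1) + (1)] = 7/7 = 1.
(Exp terms are combined using exp(i*s)*conj(exp(i*t)) = exp(i*(s-t)), and sums of them are collapsed using the identity that for every m > 1 the m distinct m-th roots of unity sum to 0, e.g. 1 + exp(2*I*pi/3) + exp(-2*I*pi/3) = 0.)
A character is irreducible iff <chi, chi> = 1, so this representation is irreducible.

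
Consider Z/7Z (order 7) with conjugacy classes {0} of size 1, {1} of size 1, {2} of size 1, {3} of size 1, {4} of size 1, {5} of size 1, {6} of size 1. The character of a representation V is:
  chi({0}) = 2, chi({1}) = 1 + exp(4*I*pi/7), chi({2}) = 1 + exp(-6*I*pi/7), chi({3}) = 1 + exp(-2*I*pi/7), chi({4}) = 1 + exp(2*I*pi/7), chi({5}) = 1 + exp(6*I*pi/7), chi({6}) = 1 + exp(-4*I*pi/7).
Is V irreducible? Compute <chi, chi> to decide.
Not irreducible (reducible): <chi, chi> = 2 > 1.

Why: <chi, chi> = (1/|G|) sum_C |C| * |chi(C)|^2 = (1/7)[1*|2|^2 + 1*|1 + exp(4*I*pi/7)|^2 + 1*|1 + exp(-6*I*pi/7)|^2 + 1*|1 + exp(-2*I*pi/7)|^2 + 1*|1 + exp(2*I*pi/7)|^2 + 1*|1 + exp(6*I*pi/7)|^2 + 1*|1 + exp(-4*I*pi/7)|^2]
  = (1/7)[(4) + (2 + exp(-4*I*pi/7) + exp(4*I*pi/7)) + (2 + exp(-6*I*pi/7) + exp(6*I*pi/7)) + (2 + exp(-2*I*pi/7) + exp(2*I*pi/7)) + (2 + exp(-2*I*pi/7) + exp(2*I*pi/7)) + (2 + exp(-6*I*pi/7) + exp(6*I*pi/7)) + (2 + exp(-4*I*pi/7) + exp(4*I*pi/7))] = 14/7 = 2.
(Exp terms are combined using exp(i*s)*conj(exp(i*t)) = exp(i*(s-t)), and sums of them are collapsed using the identity that for every m > 1 the m distinct m-th roots of unity sum to 0, e.g. 1 + exp(2*I*pi/3) + exp(-2*I*pi/3) = 0.)
A character is irreducible iff <chi, chi> = 1, so this representation is reducible.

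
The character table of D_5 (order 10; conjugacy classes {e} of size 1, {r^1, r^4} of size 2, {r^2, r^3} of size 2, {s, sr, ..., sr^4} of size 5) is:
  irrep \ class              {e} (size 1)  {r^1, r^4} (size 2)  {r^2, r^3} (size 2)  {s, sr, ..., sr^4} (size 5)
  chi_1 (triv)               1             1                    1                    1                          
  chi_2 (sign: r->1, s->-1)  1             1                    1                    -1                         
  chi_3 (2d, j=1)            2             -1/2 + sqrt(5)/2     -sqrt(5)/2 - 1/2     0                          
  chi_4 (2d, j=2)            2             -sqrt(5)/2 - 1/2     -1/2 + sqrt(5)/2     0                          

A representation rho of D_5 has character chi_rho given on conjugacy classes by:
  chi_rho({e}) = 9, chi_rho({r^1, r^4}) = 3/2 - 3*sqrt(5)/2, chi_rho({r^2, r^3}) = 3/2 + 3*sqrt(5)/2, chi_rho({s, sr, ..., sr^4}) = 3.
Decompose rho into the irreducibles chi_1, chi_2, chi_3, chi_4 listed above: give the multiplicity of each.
Multiplicities: chi_1: 3, chi_2: 0, chi_3: 0, chi_4: 3.

Argument: Use <chi_rho, chi> = (1/|G|) sum_C |C| * chi_rho(C) * conj(chi(C)) with |G| = 10 for each irreducible chi in the table:
  <chi_rho, chi_1> = (1/10)[1*(9)*conj(1) + 2*(3/2 - 3*sqrt(5)/2)*conj(1) + 2*(3/2 + 3*sqrt(5)/2)*conj(1) + 5*(3)*conj(1)]
      = (1/10)[(9) + (3 - 3*sqrt(5)) + (3 + 3*sqrt(5)) + (15)] = 30/10 = 3
  <chi_rho, chi_2> = (1/10)[1*(9)*conj(1) + 2*(3/2 - 3*sqrt(5)/2)*conj(1) + 2*(3/2 + 3*sqrt(5)/2)*conj(1) + 5*(3)*conj(-1)]
      = (1/10)[(9) + (3 - 3*sqrt(5)) + (3 + 3*sqrt(5)) + (-15)] = 0/10 = 0
  <chi_rho, chi_3> = (1/10)[1*(9)*conj(2) + 2*(3/2 - 3*sqrt(5)/2)*conj(-1/2 + sqrt(5)/2) + 2*(3/2 + 3*sqrt(5)/2)*conj(-sqrt(5)/2 - 1/2) + 5*(3)*conj(0)]
      = (1/10)[(18) + (-9 + 3*sqrt(5)) + (-9 - 3*sqrt(5)) + (0)] = 0/10 = 0
  <chi_rho, chi_4> = (1/10)[1*(9)*conj(2) + 2*(3/2 - 3*sqrt(5)/2)*conj(-sqrt(5)/2 - 1/2) + 2*(3/2 + 3*sqrt(5)/2)*conj(-1/2 + sqrt(5)/2) + 5*(3)*conj(0)]
      = (1/10)[(18) + (6) + (6) + (0)] = 30/10 = 3
Dimension check: dim(rho) = sum (mult * dim) = 3*1 + 0*1 + 0*2 + 3*2 = 9 = chi_rho(e) = 9.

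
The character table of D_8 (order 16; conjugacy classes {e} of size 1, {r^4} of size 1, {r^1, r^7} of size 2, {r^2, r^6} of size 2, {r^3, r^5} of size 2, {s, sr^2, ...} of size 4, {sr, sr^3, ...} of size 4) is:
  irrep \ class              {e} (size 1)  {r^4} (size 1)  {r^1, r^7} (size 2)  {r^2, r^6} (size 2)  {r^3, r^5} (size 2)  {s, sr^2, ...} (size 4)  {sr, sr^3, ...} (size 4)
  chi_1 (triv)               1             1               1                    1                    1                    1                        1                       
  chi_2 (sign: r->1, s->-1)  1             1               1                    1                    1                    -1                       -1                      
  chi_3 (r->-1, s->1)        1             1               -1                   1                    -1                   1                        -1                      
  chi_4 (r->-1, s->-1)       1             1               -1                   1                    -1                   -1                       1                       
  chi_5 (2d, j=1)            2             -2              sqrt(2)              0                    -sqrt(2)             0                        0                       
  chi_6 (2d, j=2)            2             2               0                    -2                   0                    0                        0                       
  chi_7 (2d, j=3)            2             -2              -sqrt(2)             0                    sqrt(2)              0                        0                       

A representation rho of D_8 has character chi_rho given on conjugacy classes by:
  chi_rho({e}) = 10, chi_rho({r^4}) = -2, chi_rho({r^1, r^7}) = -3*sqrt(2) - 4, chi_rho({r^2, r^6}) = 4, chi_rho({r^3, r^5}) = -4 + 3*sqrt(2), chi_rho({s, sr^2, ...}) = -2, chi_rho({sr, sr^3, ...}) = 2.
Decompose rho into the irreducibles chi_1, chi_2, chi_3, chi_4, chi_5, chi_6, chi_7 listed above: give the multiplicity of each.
Multiplicities: chi_1: 0, chi_2: 0, chi_3: 1, chi_4: 3, chi_5: 0, chi_6: 0, chi_7: 3.

Argument: Use <chi_rho, chi> = (1/|G|) sum_C |C| * chi_rho(C) * conj(chi(C)) with |G| = 16 for each irreducible chi in the table:
  <chi_rho, chi_1> = (1/16)[1*(10)*conj(1) + 1*(-2)*conj(1) + 2*(-3*sqrt(2) - 4)*conj(1) + 2*(4)*conj(1) + 2*(-4 + 3*sqrt(2))*conj(1) + 4*(-2)*conj(1) + 4*(2)*conj(1)]
      = (1/16)[(10) + (-2) + (-6*sqrt(2) - 8) + (8) + (-8 + 6*sqrt(2)) + (-8) + (8)] = 0/16 = 0
  <chi_rho, chi_2> = (1/16)[1*(10)*conj(1) + 1*(-2)*conj(1) + 2*(-3*sqrt(2) - 4)*conj(1) + 2*(4)*conj(1) + 2*(-4 + 3*sqrt(2))*conj(1) + 4*(-2)*conj(-1) + 4*(2)*conj(-1)]
      = (1/16)[(10) + (-2) + (-6*sqrt(2) - 8) + (8) + (-8 + 6*sqrt(2)) + (8) + (-8)] = 0/16 = 0
  <chi_rho, chi_3> = (1/16)[1*(10)*conj(1) + 1*(-2)*conj(1) + 2*(-3*sqrt(2) - 4)*conj(-1) + 2*(4)*conj(1) + 2*(-4 + 3*sqrt(2))*conj(-1) + 4*(-2)*conj(1) + 4*(2)*conj(-1)]
      = (1/16)[(10) + (-2) + (8 + 6*sqrt(2)) + (8) + (8 - 6*sqrt(2)) + (-8) + (-8)] = 16/16 = 1
  <chi_rho, chi_4> = (1/16)[1*(10)*conj(1) + 1*(-2)*conj(1) + 2*(-3*sqrt(2) - 4)*conj(-1) + 2*(4)*conj(1) + 2*(-4 + 3*sqrt(2))*conj(-1) + 4*(-2)*conj(-1) + 4*(2)*conj(1)]
      = (1/16)[(10) + (-2) + (8 + 6*sqrt(2)) + (8) + (8 - 6*sqrt(2)) + (8) + (8)] = 48/16 = 3
  <chi_rho, chi_5> = (1/16)[1*(10)*conj(2) + 1*(-2)*conj(-2) + 2*(-3*sqrt(2) - 4)*conj(sqrt(2)) + 2*(4)*conj(0) + 2*(-4 + 3*sqrt(2))*conj(-sqrt(2)) + 4*(-2)*conj(0) + 4*(2)*conj(0)]
      = (1/16)[(20) + (4) + (-12 - 8*sqrt(2)) + (0) + (-12 + 8*sqrt(2)) + (0) + (0)] = 0/16 = 0
  <chi_rho, chi_6> = (1/16)[1*(10)*conj(2) + 1*(-2)*conj(2) + 2*(-3*sqrt(2) - 4)*conj(0) + 2*(4)*conj(-2) + 2*(-4 + 3*sqrt(2))*conj(0) + 4*(-2)*conj(0) + 4*(2)*conj(0)]
      = (1/16)[(20) + (-4) + (0) + (-16) + (0) + (0) + (0)] = 0/16 = 0
  <chi_rho, chi_7> = (1/16)[1*(10)*conj(2) + 1*(-2)*conj(-2) + 2*(-3*sqrt(2) - 4)*conj(-sqrt(2)) + 2*(4)*conj(0) + 2*(-4 + 3*sqrt(2))*conj(sqrt(2)) + 4*(-2)*conj(0) + 4*(2)*conj(0)]
      = (1/16)[(20) + (4) + (8*sqrt(2) + 12) + (0) + (12 - 8*sqrt(2)) + (0) + (0)] = 48/16 = 3
Dimension check: dim(rho) = sum (mult * dim) = 0*1 + 0*1 + 1*1 + 3*1 + 0*2 + 0*2 + 3*2 = 10 = chi_rho(e) = 10.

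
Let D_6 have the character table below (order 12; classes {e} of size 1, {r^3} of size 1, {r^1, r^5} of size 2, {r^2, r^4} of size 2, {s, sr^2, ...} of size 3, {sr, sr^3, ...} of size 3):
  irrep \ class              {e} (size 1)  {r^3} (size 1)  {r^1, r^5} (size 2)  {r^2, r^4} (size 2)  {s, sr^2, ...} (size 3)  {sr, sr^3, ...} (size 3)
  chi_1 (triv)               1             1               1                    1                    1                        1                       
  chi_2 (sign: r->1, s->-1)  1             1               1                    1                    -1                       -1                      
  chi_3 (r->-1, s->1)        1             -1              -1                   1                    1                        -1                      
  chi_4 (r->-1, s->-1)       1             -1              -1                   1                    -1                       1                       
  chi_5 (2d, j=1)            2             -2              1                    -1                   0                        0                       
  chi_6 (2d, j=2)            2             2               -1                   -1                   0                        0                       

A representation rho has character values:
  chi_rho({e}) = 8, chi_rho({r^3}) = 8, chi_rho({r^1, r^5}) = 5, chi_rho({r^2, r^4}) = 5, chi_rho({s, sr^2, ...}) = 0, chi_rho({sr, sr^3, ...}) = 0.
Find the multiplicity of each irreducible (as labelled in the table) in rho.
Multiplicities: chi_1: 3, chi_2: 3, chi_3: 0, chi_4: 0, chi_5: 0, chi_6: 1.

Working: Use <chi_rho, chi> = (1/|G|) sum_C |C| * chi_rho(C) * conj(chi(C)) with |G| = 12 for each irreducible chi in the table:
  <chi_rho, chi_1> = (1/12)[1*(8)*conj(1) + 1*(8)*conj(1) + 2*(5)*conj(1) + 2*(5)*conj(1) + 3*(0)*conj(1) + 3*(0)*conj(1)]
      = (1/12)[(8) + (8) + (10) + (10) + (0) + (0)] = 36/12 = 3
  <chi_rho, chi_2> = (1/12)[1*(8)*conj(1) + 1*(8)*conj(1) + 2*(5)*conj(1) + 2*(5)*conj(1) + 3*(0)*conj(-1) + 3*(0)*conj(-1)]
      = (1/12)[(8) + (8) + (10) + (10) + (0) + (0)] = 36/12 = 3
  <chi_rho, chi_3> = (1/12)[1*(8)*conj(1) + 1*(8)*conj(-1) + 2*(5)*conj(-1) + 2*(5)*conj(1) + 3*(0)*conj(1) + 3*(0)*conj(-1)]
      = (1/12)[(8) + (-8) + (-10) + (10) + (0) + (0)] = 0/12 = 0
  <chi_rho, chi_4> = (1/12)[1*(8)*conj(1) + 1*(8)*conj(-1) + 2*(5)*conj(-1) + 2*(5)*conj(1) + 3*(0)*conj(-1) + 3*(0)*conj(1)]
      = (1/12)[(8) + (-8) + (-10) + (10) + (0) + (0)] = 0/12 = 0
  <chi_rho, chi_5> = (1/12)[1*(8)*conj(2) + 1*(8)*conj(-2) + 2*(5)*conj(1) + 2*(5)*conj(-1) + 3*(0)*conj(0) + 3*(0)*conj(0)]
      = (1/12)[(16) + (-16) + (10) + (-10) + (0) + (0)] = 0/12 = 0
  <chi_rho, chi_6> = (1/12)[1*(8)*conj(2) + 1*(8)*conj(2) + 2*(5)*conj(-1) + 2*(5)*conj(-1) + 3*(0)*conj(0) + 3*(0)*conj(0)]
      = (1/12)[(16) + (16) + (-10) + (-10) + (0) + (0)] = 12/12 = 1
Dimension check: dim(rho) = sum (mult * dim) = 3*1 + 3*1 + 0*1 + 0*1 + 0*2 + 1*2 = 8 = chi_rho(e) = 8.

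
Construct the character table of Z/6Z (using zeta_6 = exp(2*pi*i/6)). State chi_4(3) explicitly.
Character table of Z/6Z (irreps indexed chi_0,...,chi_5 with chi_k(m) = zeta_6^(k*m), zeta_6 = exp(2*pi*i/6)):
  irrep \ class  {0} (size 1)  {1} (size 1)    {2} (size 1)    {3} (size 1)  {4} (size 1)    {5} (size 1)  
  chi_0          1             1               1               1             1               1             
  chi_1          1             exp(I*pi/3)     exp(2*I*pi/3)   -1            exp(-2*I*pi/3)  exp(-I*pi/3)  
  chi_2          1             exp(2*I*pi/3)   exp(-2*I*pi/3)  1             exp(2*I*pi/3)   exp(-2*I*pi/3)
  chi_3          1             -1              1               -1            1               -1            
  chi_4          1             exp(-2*I*pi/3)  exp(2*I*pi/3)   1             exp(-2*I*pi/3)  exp(2*I*pi/3) 
  chi_5          1             exp(-I*pi/3)    exp(-2*I*pi/3)  -1            exp(2*I*pi/3)   exp(I*pi/3)   

Spot check: chi_4(3) = zeta_6^(4*3) = zeta_6^12 = 1.

Details: Z/6Z is abelian, so all 6 irreducible complex representations are 1-dimensional. They are given by chi_k(m) = zeta_6^(k*m) for k = 0,...,5. Row orthogonality: sum_m chi_k(m) conj(chi_l(m)) = 6 * [k = l].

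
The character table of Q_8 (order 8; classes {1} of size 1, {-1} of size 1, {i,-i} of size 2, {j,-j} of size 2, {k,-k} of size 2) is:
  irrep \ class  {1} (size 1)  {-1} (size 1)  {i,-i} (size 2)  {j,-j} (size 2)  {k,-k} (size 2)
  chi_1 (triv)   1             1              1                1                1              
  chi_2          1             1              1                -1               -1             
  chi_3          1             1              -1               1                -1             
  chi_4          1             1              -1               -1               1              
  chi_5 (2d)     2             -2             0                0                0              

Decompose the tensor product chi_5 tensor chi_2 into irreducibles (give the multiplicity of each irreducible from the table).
chi_5 tensor chi_2 = chi_5 (all other irreducibles have multiplicity 0).

Details: The character of a tensor product is the pointwise product (chi_5 * chi_2)(C) = chi_5(C) * chi_2(C):
  {1}: (2)*(1), {-1}: (-2)*(1), {i,-i}: (0)*(1), {j,-j}: (0)*(-1), {k,-k}: (0)*(-1)
so (chi_5 * chi_2) takes values
  {1} -> 2, {-1} -> -2, {i,-i} -> 0, {j,-j} -> 0, {k,-k} -> 0.
Now take the inner product of this character with each irreducible chi from the table, <chi_5*chi_2, chi> = (1/8) sum_C |C| (chi_5*chi_2)(C) conj(chi(C)):
  <chi_5*chi_2, chi_1> = (1/8)[1*(2)*conj(1) + 1*(-2)*conj(1) + 2*(0)*conj(1) + 2*(0)*conj(1) + 2*(0)*conj(1)]
      = (1/8)[(2) + (-2) + (0) + (0) + (0)] = 0/8 = 0
  <chi_5*chi_2, chi_2> = (1/8)[1*(2)*conj(1) + 1*(-2)*conj(1) + 2*(0)*conj(1) + 2*(0)*conj(-1) + 2*(0)*conj(-1)]
      = (1/8)[(2) + (-2) + (0) + (0) + (0)] = 0/8 = 0
  <chi_5*chi_2, chi_3> = (1/8)[1*(2)*conj(1) + 1*(-2)*conj(1) + 2*(0)*conj(-1) + 2*(0)*conj(1) + 2*(0)*conj(-1)]
      = (1/8)[(2) + (-2) + (0) + (0) + (0)] = 0/8 = 0
  <chi_5*chi_2, chi_4> = (1/8)[1*(2)*conj(1) + 1*(-2)*conj(1) + 2*(0)*conj(-1) + 2*(0)*conj(-1) + 2*(0)*conj(1)]
      = (1/8)[(2) + (-2) + (0) + (0) + (0)] = 0/8 = 0
  <chi_5*chi_2, chi_5> = (1/8)[1*(2)*conj(2) + 1*(-2)*conj(-2) + 2*(0)*conj(0) + 2*(0)*conj(0) + 2*(0)*conj(0)]
      = (1/8)[(4) + (4) + (0) + (0) + (0)] = 8/8 = 1
Hence the multiplicities are chi_5: 1. Dimension check: dim(chi_5)*dim(chi_2) = 2*1 = 2 and sum (mult * dim) = 1*2 = 2.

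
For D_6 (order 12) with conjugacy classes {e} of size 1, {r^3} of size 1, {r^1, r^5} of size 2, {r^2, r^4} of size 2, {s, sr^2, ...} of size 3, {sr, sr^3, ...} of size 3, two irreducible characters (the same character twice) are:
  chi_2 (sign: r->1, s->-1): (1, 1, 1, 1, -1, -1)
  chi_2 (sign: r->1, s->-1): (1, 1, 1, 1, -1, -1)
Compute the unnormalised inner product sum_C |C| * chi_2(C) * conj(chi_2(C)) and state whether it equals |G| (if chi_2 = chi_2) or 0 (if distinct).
Sum = 12 = |G| = 12; so <chi_2, chi_2> = 1 (norm-1 confirms irreducibility).

Argument: Compute term by term over conjugacy classes (|C| * chi_2(C) * conj(chi_2(C))):
  1*(1)*conj(1) + 1*(1)*conj(1) + 2*(1)*conj(1) + 2*(1)*conj(1) + 3*(-1)*conj(-1) + 3*(-1)*conj(-1)
  = (1) + (1) + (2) + (2) + (3) + (3)
  = 12.
Dividing by |G| = 12 gives 12/12 = 1, matching the row-orthogonality relation <chi_2, chi_2> = [chi_2 = chi_2].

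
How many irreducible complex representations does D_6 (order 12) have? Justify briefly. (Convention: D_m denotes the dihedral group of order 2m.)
6

Reasoning: The number of irreducible complex representations of a finite group equals its number of conjugacy classes. D_6 has 6 conjugacy classes (n/2 + 3 for n even), so D_6 (order 12) has exactly 6 irreducible complex representations.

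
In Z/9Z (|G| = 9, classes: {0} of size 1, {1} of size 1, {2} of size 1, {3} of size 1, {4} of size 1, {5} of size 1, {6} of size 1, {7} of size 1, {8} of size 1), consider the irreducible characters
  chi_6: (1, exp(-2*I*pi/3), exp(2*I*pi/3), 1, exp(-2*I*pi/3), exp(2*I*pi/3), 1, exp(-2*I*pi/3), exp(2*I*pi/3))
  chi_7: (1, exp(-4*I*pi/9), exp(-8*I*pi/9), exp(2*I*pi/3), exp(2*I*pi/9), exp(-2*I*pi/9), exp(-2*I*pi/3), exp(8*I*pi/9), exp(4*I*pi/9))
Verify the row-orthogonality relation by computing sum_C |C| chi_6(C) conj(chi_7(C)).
Sum = 0; so <chi_6, chi_7> = 0 (distinct irreducibles are orthogonal).

Proof sketch: Compute term by term over conjugacy classes (|C| * chi_6(C) * conj(chi_7(C))):
  1*(1)*conj(1) + 1*(exp(-2*I*pi/3))*conj(exp(-4*I*pi/9)) + 1*(exp(2*I*pi/3))*conj(exp(-8*I*pi/9)) + 1*(1)*conj(exp(2*I*pi/3)) + 1*(exp(-2*I*pi/3))*conj(exp(2*I*pi/9)) + 1*(exp(2*I*pi/3))*conj(exp(-2*I*pi/9)) + 1*(1)*conj(exp(-2*I*pi/3)) + 1*(exp(-2*I*pi/3))*conj(exp(8*I*pi/9)) + 1*(exp(2*I*pi/3))*conj(exp(4*I*pi/9))
  = (1) + (exp(-2*I*pi/9)) + (exp(-4*I*pi/9)) + (exp(-2*I*pi/3)) + (exp(-8*I*pi/9)) + (exp(8*I*pi/9)) + (exp(2*I*pi/3)) + (exp(4*I*pi/9)) + (exp(2*I*pi/9))
  = 0.
(Exp terms are combined using exp(i*s)*conj(exp(i*t)) = exp(i*(s-t)), and sums of them are collapsed using the identity that for every m > 1 the m distinct m-th roots of unity sum to 0, e.g. 1 + exp(2*I*pi/3) + exp(-2*I*pi/3) = 0.)
Dividing by |G| = 9 gives 0/9 = 0, matching the row-orthogonality relation <chi_6, chi_7> = [chi_6 = chi_7].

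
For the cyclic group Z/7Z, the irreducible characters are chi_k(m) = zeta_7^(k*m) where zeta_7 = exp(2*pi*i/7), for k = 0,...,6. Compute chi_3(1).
chi_3(1) = zeta_7^3 = exp(6*I*pi/7)

Explanation: chi_3(1) = zeta_7^(3*1) = zeta_7^3. Since zeta_7^7 = 1, this equals zeta_7^3 = exp(2*pi*i*3/7) = exp(6*I*pi/7).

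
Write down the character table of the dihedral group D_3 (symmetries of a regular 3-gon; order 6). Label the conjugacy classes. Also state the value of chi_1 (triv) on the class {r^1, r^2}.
Conjugacy classes: {e} of size 1, {r^1, r^2} of size 2, {s, sr, ..., sr^2} of size 3.
Character table:
  irrep \ class              {e} (size 1)  {r^1, r^2} (size 2)  {s, sr, ..., sr^2} (size 3)
  chi_1 (triv)               1             1                    1                          
  chi_2 (sign: r->1, s->-1)  1             1                    -1                         
  chi_3 (2d, j=1)            2             -1                   0                          

Spot check: chi_1 (triv) on {r^1, r^2} = 1.

D_3 has order 2*3 = 6 with 3 conjugacy classes, hence 3 irreducibles. Sum of squared dims 1 + 1 + 4 = 6 = |G|. Linear characters come from the abelianisation; the 2-dimensional irreps have character r^k -> 2*cos(2*pi*j*k/3), reflections -> 0.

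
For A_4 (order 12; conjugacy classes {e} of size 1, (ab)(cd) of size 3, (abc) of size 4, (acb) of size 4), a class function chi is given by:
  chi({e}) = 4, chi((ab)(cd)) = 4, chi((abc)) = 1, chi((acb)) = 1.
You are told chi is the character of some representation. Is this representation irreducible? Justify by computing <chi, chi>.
Not irreducible (reducible): <chi, chi> = 6 > 1.

Reasoning: <chi, chi> = (1/|G|) sum_C |C| * |chi(C)|^2 = (1/12)[1*|4|^2 + 3*|4|^2 + 4*|1|^2 + 4*|1|^2]
  = (1/12)[(16) + (48) + (4) + (4)] = 72/12 = 6.
(Exp terms are combined using exp(i*s)*conj(exp(i*t)) = exp(i*(s-t)), and sums of them are collapsed using the identity that for every m > 1 the m distinct m-th roots of unity sum to 0, e.g. 1 + exp(2*I*pi/3) + exp(-2*I*pi/3) = 0.)
A character is irreducible iff <chi, chi> = 1, so this representation is reducible.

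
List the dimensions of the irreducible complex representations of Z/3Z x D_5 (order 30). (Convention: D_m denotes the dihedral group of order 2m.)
Dimensions: 1, 1, 1, 1, 1, 1, 2, 2, 2, 2, 2, 2

Proof sketch: There are 12 irreducibles (= number of conjugacy classes). Their dimensions d_i satisfy sum d_i^2 = |G| = 30: 1 + 1 + 1 + 1 + 1 + 1 + 4 + 4 + 4 + 4 + 4 + 4 = 30. (For the product with Z/3Z: each of the 3 1-dim characters of Z/3Z tensors with each irrep of D_5, giving 3 copies of each D_5-dimension.)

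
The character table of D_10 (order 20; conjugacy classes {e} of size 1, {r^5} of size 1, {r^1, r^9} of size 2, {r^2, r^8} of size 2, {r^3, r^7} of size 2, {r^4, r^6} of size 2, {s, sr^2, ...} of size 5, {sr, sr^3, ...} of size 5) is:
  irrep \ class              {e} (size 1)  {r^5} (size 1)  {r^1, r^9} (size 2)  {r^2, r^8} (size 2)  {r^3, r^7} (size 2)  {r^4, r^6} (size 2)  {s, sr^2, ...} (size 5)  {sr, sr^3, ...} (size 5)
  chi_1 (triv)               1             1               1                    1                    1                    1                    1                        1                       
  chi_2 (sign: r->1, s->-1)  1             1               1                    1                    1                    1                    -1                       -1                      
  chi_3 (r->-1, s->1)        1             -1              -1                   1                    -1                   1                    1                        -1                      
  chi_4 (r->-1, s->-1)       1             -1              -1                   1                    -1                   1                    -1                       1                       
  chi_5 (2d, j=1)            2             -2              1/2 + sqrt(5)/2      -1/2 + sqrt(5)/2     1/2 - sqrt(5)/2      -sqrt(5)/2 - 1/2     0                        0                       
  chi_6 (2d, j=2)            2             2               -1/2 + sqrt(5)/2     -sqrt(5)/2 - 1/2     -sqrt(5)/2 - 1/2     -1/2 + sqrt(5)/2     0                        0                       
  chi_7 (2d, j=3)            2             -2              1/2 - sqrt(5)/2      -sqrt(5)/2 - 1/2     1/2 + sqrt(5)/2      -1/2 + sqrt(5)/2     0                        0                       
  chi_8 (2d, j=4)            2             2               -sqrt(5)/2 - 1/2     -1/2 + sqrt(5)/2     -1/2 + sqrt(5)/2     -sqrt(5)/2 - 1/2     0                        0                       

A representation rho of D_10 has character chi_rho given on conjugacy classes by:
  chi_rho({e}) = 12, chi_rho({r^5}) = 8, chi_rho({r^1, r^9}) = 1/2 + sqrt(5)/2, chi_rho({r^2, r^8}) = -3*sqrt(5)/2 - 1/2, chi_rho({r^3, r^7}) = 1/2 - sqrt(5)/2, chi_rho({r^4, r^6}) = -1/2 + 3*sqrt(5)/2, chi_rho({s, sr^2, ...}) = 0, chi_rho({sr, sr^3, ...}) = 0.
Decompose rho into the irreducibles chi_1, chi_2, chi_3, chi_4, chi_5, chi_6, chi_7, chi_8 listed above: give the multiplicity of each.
Multiplicities: chi_1: 1, chi_2: 1, chi_3: 0, chi_4: 0, chi_5: 0, chi_6: 3, chi_7: 1, chi_8: 1.

Explanation: Use <chi_rho, chi> = (1/|G|) sum_C |C| * chi_rho(C) * conj(chi(C)) with |G| = 20 for each irreducible chi in the table:
  <chi_rho, chi_1> = (1/20)[1*(12)*conj(1) + 1*(8)*conj(1) + 2*(1/2 + sqrt(5)/2)*conj(1) + 2*(-3*sqrt(5)/2 - 1/2)*conj(1) + 2*(1/2 - sqrt(5)/2)*conj(1) + 2*(-1/2 + 3*sqrt(5)/2)*conj(1) + 5*(0)*conj(1) + 5*(0)*conj(1)]
      = (1/20)[(12) + (8) + (1 + sqrt(5)) + (-3*sqrt(5) - 1) + (1 - sqrt(5)) + (-1 + 3*sqrt(5)) + (0) + (0)] = 20/20 = 1
  <chi_rho, chi_2> = (1/20)[1*(12)*conj(1) + 1*(8)*conj(1) + 2*(1/2 + sqrt(5)/2)*conj(1) + 2*(-3*sqrt(5)/2 - 1/2)*conj(1) + 2*(1/2 - sqrt(5)/2)*conj(1) + 2*(-1/2 + 3*sqrt(5)/2)*conj(1) + 5*(0)*conj(-1) + 5*(0)*conj(-1)]
      = (1/20)[(12) + (8) + (1 + sqrt(5)) + (-3*sqrt(5) - 1) + (1 - sqrt(5)) + (-1 + 3*sqrt(5)) + (0) + (0)] = 20/20 = 1
  <chi_rho, chi_3> = (1/20)[1*(12)*conj(1) + 1*(8)*conj(-1) + 2*(1/2 + sqrt(5)/2)*conj(-1) + 2*(-3*sqrt(5)/2 - 1/2)*conj(1) + 2*(1/2 - sqrt(5)/2)*conj(-1) + 2*(-1/2 + 3*sqrt(5)/2)*conj(1) + 5*(0)*conj(1) + 5*(0)*conj(-1)]
      = (1/20)[(12) + (-8) + (-sqrt(5) - 1) + (-3*sqrt(5) - 1) + (-1 + sqrt(5)) + (-1 + 3*sqrt(5)) + (0) + (0)] = 0/20 = 0
  <chi_rho, chi_4> = (1/20)[1*(12)*conj(1) + 1*(8)*conj(-1) + 2*(1/2 + sqrt(5)/2)*conj(-1) + 2*(-3*sqrt(5)/2 - 1/2)*conj(1) + 2*(1/2 - sqrt(5)/2)*conj(-1) + 2*(-1/2 + 3*sqrt(5)/2)*conj(1) + 5*(0)*conj(-1) + 5*(0)*conj(1)]
      = (1/20)[(12) + (-8) + (-sqrt(5) - 1) + (-3*sqrt(5) - 1) + (-1 + sqrt(5)) + (-1 + 3*sqrt(5)) + (0) + (0)] = 0/20 = 0
  <chi_rho, chi_5> = (1/20)[1*(12)*conj(2) + 1*(8)*conj(-2) + 2*(1/2 + sqrt(5)/2)*conj(1/2 + sqrt(5)/2) + 2*(-3*sqrt(5)/2 - 1/2)*conj(-1/2 + sqrt(5)/2) + 2*(1/2 - sqrt(5)/2)*conj(1/2 - sqrt(5)/2) + 2*(-1/2 + 3*sqrt(5)/2)*conj(-sqrt(5)/2 - 1/2) + 5*(0)*conj(0) + 5*(0)*conj(0)]
      = (1/20)[(24) + (-16) + (sqrt(5) + 3) + (-7 + sqrt(5)) + (3 - sqrt(5)) + (-7 - sqrt(5)) + (0) + (0)] = 0/20 = 0
  <chi_rho, chi_6> = (1/20)[1*(12)*conj(2) + 1*(8)*conj(2) + 2*(1/2 + sqrt(5)/2)*conj(-1/2 + sqrt(5)/2) + 2*(-3*sqrt(5)/2 - 1/2)*conj(-sqrt(5)/2 - 1/2) + 2*(1/2 - sqrt(5)/2)*conj(-sqrt(5)/2 - 1/2) + 2*(-1/2 + 3*sqrt(5)/2)*conj(-1/2 + sqrt(5)/2) + 5*(0)*conj(0) + 5*(0)*conj(0)]
      = (1/20)[(24) + (16) + (2) + (2*sqrt(5) + 8) + (2) + (8 - 2*sqrt(5)) + (0) + (0)] = 60/20 = 3
  <chi_rho, chi_7> = (1/20)[1*(12)*conj(2) + 1*(8)*conj(-2) + 2*(1/2 + sqrt(5)/2)*conj(1/2 - sqrt(5)/2) + 2*(-3*sqrt(5)/2 - 1/2)*conj(-sqrt(5)/2 - 1/2) + 2*(1/2 - sqrt(5)/2)*conj(1/2 + sqrt(5)/2) + 2*(-1/2 + 3*sqrt(5)/2)*conj(-1/2 + sqrt(5)/2) + 5*(0)*conj(0) + 5*(0)*conj(0)]
      = (1/20)[(24) + (-16) + (-2) + (2*sqrt(5) + 8) + (-2) + (8 - 2*sqrt(5)) + (0) + (0)] = 20/20 = 1
  <chi_rho, chi_8> = (1/20)[1*(12)*conj(2) + 1*(8)*conj(2) + 2*(1/2 + sqrt(5)/2)*conj(-sqrt(5)/2 - 1/2) + 2*(-3*sqrt(5)/2 - 1/2)*conj(-1/2 + sqrt(5)/2) + 2*(1/2 - sqrt(5)/2)*conj(-1/2 + sqrt(5)/2) + 2*(-1/2 + 3*sqrt(5)/2)*conj(-sqrt(5)/2 - 1/2) + 5*(0)*conj(0) + 5*(0)*conj(0)]
      = (1/20)[(24) + (16) + (-3 - sqrt(5)) + (-7 + sqrt(5)) + (-3 + sqrt(5)) + (-7 - sqrt(5)) + (0) + (0)] = 20/20 = 1
Dimension check: dim(rho) = sum (mult * dim) = 1*1 + 1*1 + 0*1 + 0*1 + 0*2 + 3*2 + 1*2 + 1*2 = 12 = chi_rho(e) = 12.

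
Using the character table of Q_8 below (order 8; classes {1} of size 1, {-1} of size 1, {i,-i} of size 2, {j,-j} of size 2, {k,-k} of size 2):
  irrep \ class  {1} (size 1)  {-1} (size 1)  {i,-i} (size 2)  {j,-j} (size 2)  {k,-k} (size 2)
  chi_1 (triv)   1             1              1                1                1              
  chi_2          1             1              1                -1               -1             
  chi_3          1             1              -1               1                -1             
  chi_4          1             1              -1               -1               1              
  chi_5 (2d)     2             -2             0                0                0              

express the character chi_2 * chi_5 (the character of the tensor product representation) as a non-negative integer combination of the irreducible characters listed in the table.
chi_2 tensor chi_5 = chi_5 (all other irreducibles have multiplicity 0).

The character of a tensor product is the pointwise product (chi_2 * chi_5)(C) = chi_2(C) * chi_5(C):
  {1}: (1)*(2), {-1}: (1)*(-2), {i,-i}: (1)*(0), {j,-j}: (-1)*(0), {k,-k}: (-1)*(0)
so (chi_2 * chi_5) takes values
  {1} -> 2, {-1} -> -2, {i,-i} -> 0, {j,-j} -> 0, {k,-k} -> 0.
Now take the inner product of this character with each irreducible chi from the table, <chi_2*chi_5, chi> = (1/8) sum_C |C| (chi_2*chi_5)(C) conj(chi(C)):
  <chi_2*chi_5, chi_1> = (1/8)[1*(2)*conj(1) + 1*(-2)*conj(1) + 2*(0)*conj(1) + 2*(0)*conj(1) + 2*(0)*conj(1)]
      = (1/8)[(2) + (-2) + (0) + (0) + (0)] = 0/8 = 0
  <chi_2*chi_5, chi_2> = (1/8)[1*(2)*conj(1) + 1*(-2)*conj(1) + 2*(0)*conj(1) + 2*(0)*conj(-1) + 2*(0)*conj(-1)]
      = (1/8)[(2) + (-2) + (0) + (0) + (0)] = 0/8 = 0
  <chi_2*chi_5, chi_3> = (1/8)[1*(2)*conj(1) + 1*(-2)*conj(1) + 2*(0)*conj(-1) + 2*(0)*conj(1) + 2*(0)*conj(-1)]
      = (1/8)[(2) + (-2) + (0) + (0) + (0)] = 0/8 = 0
  <chi_2*chi_5, chi_4> = (1/8)[1*(2)*conj(1) + 1*(-2)*conj(1) + 2*(0)*conj(-1) + 2*(0)*conj(-1) + 2*(0)*conj(1)]
      = (1/8)[(2) + (-2) + (0) + (0) + (0)] = 0/8 = 0
  <chi_2*chi_5, chi_5> = (1/8)[1*(2)*conj(2) + 1*(-2)*conj(-2) + 2*(0)*conj(0) + 2*(0)*conj(0) + 2*(0)*conj(0)]
      = (1/8)[(4) + (4) + (0) + (0) + (0)] = 8/8 = 1
Hence the multiplicities are chi_5: 1. Dimension check: dim(chi_2)*dim(chi_5) = 1*2 = 2 and sum (mult * dim) = 1*2 = 2.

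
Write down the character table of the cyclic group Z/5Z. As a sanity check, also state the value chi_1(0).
Character table of Z/5Z (irreps indexed chi_0,...,chi_4 with chi_k(m) = zeta_5^(k*m), zeta_5 = exp(2*pi*i/5)):
  irrep \ class  {0} (size 1)  {1} (size 1)    {2} (size 1)    {3} (size 1)    {4} (size 1)  
  chi_0          1             1               1               1               1             
  chi_1          1             exp(2*I*pi/5)   exp(4*I*pi/5)   exp(-4*I*pi/5)  exp(-2*I*pi/5)
  chi_2          1             exp(4*I*pi/5)   exp(-2*I*pi/5)  exp(2*I*pi/5)   exp(-4*I*pi/5)
  chi_3          1             exp(-4*I*pi/5)  exp(2*I*pi/5)   exp(-2*I*pi/5)  exp(4*I*pi/5) 
  chi_4          1             exp(-2*I*pi/5)  exp(-4*I*pi/5)  exp(4*I*pi/5)   exp(2*I*pi/5) 

Spot check: chi_1(0) = zeta_5^(1*0) = zeta_5^0 = 1.

Solution. Z/5Z is abelian, so all 5 irreducible complex representations are 1-dimensional. They are given by chi_k(m) = zeta_5^(k*m) for k = 0,...,4. Row orthogonality: sum_m chi_k(m) conj(chi_l(m)) = 5 * [k = l].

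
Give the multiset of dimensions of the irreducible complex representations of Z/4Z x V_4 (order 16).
Dimensions: 1, 1, 1, 1, 1, 1, 1, 1, 1, 1, 1, 1, 1, 1, 1, 1

Solution. There are 16 irreducibles (= number of conjugacy classes). Their dimensions d_i satisfy sum d_i^2 = |G| = 16: 1 + 1 + 1 + 1 + 1 + 1 + 1 + 1 + 1 + 1 + 1 + 1 + 1 + 1 + 1 + 1 = 16. (For the product with Z/4Z: each of the 4 1-dim characters of Z/4Z tensors with each irrep of V_4, giving 4 copies of each V_4-dimension.)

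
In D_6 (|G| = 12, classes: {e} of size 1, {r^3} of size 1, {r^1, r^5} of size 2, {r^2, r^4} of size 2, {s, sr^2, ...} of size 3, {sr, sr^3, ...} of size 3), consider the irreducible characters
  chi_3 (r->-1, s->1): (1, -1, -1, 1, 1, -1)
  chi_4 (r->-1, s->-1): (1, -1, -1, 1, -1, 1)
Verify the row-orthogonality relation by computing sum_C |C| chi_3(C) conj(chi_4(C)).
Sum = 0; so <chi_3, chi_4> = 0 (distinct irreducibles are orthogonal).

Compute term by term over conjugacy classes (|C| * chi_3(C) * conj(chi_4(C))):
  1*(1)*conj(1) + 1*(-1)*conj(-1) + 2*(-1)*conj(-1) + 2*(1)*conj(1) + 3*(1)*conj(-1) + 3*(-1)*conj(1)
  = (1) + (1) + (2) + (2) + (-3) + (-3)
  = 0.
Dividing by |G| = 12 gives 0/12 = 0, matching the row-orthogonality relation <chi_3, chi_4> = [chi_3 = chi_4].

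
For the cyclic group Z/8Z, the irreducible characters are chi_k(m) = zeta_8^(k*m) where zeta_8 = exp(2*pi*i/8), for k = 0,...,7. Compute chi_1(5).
chi_1(5) = zeta_8^5 = exp(-3*I*pi/4)

Explanation: chi_1(5) = zeta_8^(1*5) = zeta_8^5. Since zeta_8^8 = 1, this equals zeta_8^5 = exp(2*pi*i*5/8) = exp(-3*I*pi/4).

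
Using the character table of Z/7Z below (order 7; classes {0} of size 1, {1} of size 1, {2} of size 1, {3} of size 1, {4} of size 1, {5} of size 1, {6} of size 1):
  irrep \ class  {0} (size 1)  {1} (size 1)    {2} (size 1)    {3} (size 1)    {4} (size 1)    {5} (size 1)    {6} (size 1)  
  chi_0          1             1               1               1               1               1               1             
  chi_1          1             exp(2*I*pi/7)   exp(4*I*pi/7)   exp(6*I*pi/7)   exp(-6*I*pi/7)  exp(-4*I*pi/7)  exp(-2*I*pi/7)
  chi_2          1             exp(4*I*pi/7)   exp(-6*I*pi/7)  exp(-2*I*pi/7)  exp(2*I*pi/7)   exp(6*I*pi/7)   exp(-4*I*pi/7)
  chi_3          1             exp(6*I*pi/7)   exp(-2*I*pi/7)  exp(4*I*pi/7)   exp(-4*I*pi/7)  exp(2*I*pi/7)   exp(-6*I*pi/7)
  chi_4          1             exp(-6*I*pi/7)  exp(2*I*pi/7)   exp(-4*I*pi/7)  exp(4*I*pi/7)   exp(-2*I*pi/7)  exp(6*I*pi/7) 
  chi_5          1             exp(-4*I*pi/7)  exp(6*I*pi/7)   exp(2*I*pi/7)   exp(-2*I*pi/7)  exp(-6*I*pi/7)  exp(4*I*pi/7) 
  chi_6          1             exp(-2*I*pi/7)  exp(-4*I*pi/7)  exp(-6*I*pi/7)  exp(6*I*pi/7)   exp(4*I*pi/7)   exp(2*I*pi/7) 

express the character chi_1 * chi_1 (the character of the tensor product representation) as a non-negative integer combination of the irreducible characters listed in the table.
chi_1 tensor chi_1 = chi_2 (all other irreducibles have multiplicity 0).

Reasoning: The character of a tensor product is the pointwise product (chi_1 * chi_1)(C) = chi_1(C) * chi_1(C):
  {0}: (1)*(1), {1}: (exp(2*I*pi/7))*(exp(2*I*pi/7)), {2}: (exp(4*I*pi/7))*(exp(4*I*pi/7)), {3}: (exp(6*I*pi/7))*(exp(6*I*pi/7)), {4}: (exp(-6*I*pi/7))*(exp(-6*I*pi/7)), {5}: (exp(-4*I*pi/7))*(exp(-4*I*pi/7)), {6}: (exp(-2*I*pi/7))*(exp(-2*I*pi/7))
so (chi_1 * chi_1) takes values
  {0} -> 1, {1} -> exp(4*I*pi/7), {2} -> exp(-6*I*pi/7), {3} -> exp(-2*I*pi/7), {4} -> exp(2*I*pi/7), {5} -> exp(6*I*pi/7), {6} -> exp(-4*I*pi/7).
Now take the inner product of this character with each irreducible chi from the table, <chi_1*chi_1, chi> = (1/7) sum_C |C| (chi_1*chi_1)(C) conj(chi(C)):
  <chi_1*chi_1, chi_0> = (1/7)[1*(1)*conj(1) + 1*(exp(4*I*pi/7))*conj(1) + 1*(exp(-6*I*pi/7))*conj(1) + 1*(exp(-2*I*pi/7))*conj(1) + 1*(exp(2*I*pi/7))*conj(1) + 1*(exp(6*I*pi/7))*conj(1) + 1*(exp(-4*I*pi/7))*conj(1)]
      = (1/7)[(1) + (exp(4*I*pi/7)) + (exp(-6*I*pi/7)) + (exp(-2*I*pi/7)) + (exp(2*I*pi/7)) + (exp(6*I*pi/7)) + (exp(-4*I*pi/7))] = 0/7 = 0
  <chi_1*chi_1, chi_1> = (1/7)[1*(1)*conj(1) + 1*(exp(4*I*pi/7))*conj(exp(2*I*pi/7)) + 1*(exp(-6*I*pi/7))*conj(exp(4*I*pi/7)) + 1*(exp(-2*I*pi/7))*conj(exp(6*I*pi/7)) + 1*(exp(2*I*pi/7))*conj(exp(-6*I*pi/7)) + 1*(exp(6*I*pi/7))*conj(exp(-4*I*pi/7)) + 1*(exp(-4*I*pi/7))*conj(exp(-2*I*pi/7))]
      = (1/7)[(1) + (exp(2*I*pi/7)) + (exp(4*I*pi/7)) + (exp(6*I*pi/7)) + (exp(-6*I*pi/7)) + (exp(-4*I*pi/7)) + (exp(-2*I*pi/7))] = 0/7 = 0
  <chi_1*chi_1, chi_2> = (1/7)[1*(1)*conj(1) + 1*(exp(4*I*pi/7))*conj(exp(4*I*pi/7)) + 1*(exp(-6*I*pi/7))*conj(exp(-6*I*pi/7)) + 1*(exp(-2*I*pi/7))*conj(exp(-2*I*pi/7)) + 1*(exp(2*I*pi/7))*conj(exp(2*I*pi/7)) + 1*(exp(6*I*pi/7))*conj(exp(6*I*pi/7)) + 1*(exp(-4*I*pi/7))*conj(exp(-4*I*pi/7))]
      = (1/7)[(1) + (1) + (1) + (1) + (1) + (1) + (1)] = 7/7 = 1
  <chi_1*chi_1, chi_3> = (1/7)[1*(1)*conj(1) + 1*(exp(4*I*pi/7))*conj(exp(6*I*pi/7)) + 1*(exp(-6*I*pi/7))*conj(exp(-2*I*pi/7)) + 1*(exp(-2*I*pi/7))*conj(exp(4*I*pi/7)) + 1*(exp(2*I*pi/7))*conj(exp(-4*I*pi/7)) + 1*(exp(6*I*pi/7))*conj(exp(2*I*pi/7)) + 1*(exp(-4*I*pi/7))*conj(exp(-6*I*pi/7))]
      = (1/7)[(1) + (exp(-2*I*pi/7)) + (exp(-4*I*pi/7)) + (exp(-6*I*pi/7)) + (exp(6*I*pi/7)) + (exp(4*I*pi/7)) + (exp(2*I*pi/7))] = 0/7 = 0
  <chi_1*chi_1, chi_4> = (1/7)[1*(1)*conj(1) + 1*(exp(4*I*pi/7))*conj(exp(-6*I*pi/7)) + 1*(exp(-6*I*pi/7))*conj(exp(2*I*pi/7)) + 1*(exp(-2*I*pi/7))*conj(exp(-4*I*pi/7)) + 1*(exp(2*I*pi/7))*conj(exp(4*I*pi/7)) + 1*(exp(6*I*pi/7))*conj(exp(-2*I*pi/7)) + 1*(exp(-4*I*pi/7))*conj(exp(6*I*pi/7))]
      = (1/7)[(1) + (exp(-4*I*pi/7)) + (exp(6*I*pi/7)) + (exp(2*I*pi/7)) + (exp(-2*I*pi/7)) + (exp(-6*I*pi/7)) + (exp(4*I*pi/7))] = 0/7 = 0
  <chi_1*chi_1, chi_5> = (1/7)[1*(1)*conj(1) + 1*(exp(4*I*pi/7))*conj(exp(-4*I*pi/7)) + 1*(exp(-6*I*pi/7))*conj(exp(6*I*pi/7)) + 1*(exp(-2*I*pi/7))*conj(exp(2*I*pi/7)) + 1*(exp(2*I*pi/7))*conj(exp(-2*I*pi/7)) + 1*(exp(6*I*pi/7))*conj(exp(-6*I*pi/7)) + 1*(exp(-4*I*pi/7))*conj(exp(4*I*pi/7))]
      = (1/7)[(1) + (exp(-6*I*pi/7)) + (exp(2*I*pi/7)) + (exp(-4*I*pi/7)) + (exp(4*I*pi/7)) + (exp(-2*I*pi/7)) + (exp(6*I*pi/7))] = 0/7 = 0
  <chi_1*chi_1, chi_6> = (1/7)[1*(1)*conj(1) + 1*(exp(4*I*pi/7))*conj(exp(-2*I*pi/7)) + 1*(exp(-6*I*pi/7))*conj(exp(-4*I*pi/7)) + 1*(exp(-2*I*pi/7))*conj(exp(-6*I*pi/7)) + 1*(exp(2*I*pi/7))*conj(exp(6*I*pi/7)) + 1*(exp(6*I*pi/7))*conj(exp(4*I*pi/7)) + 1*(exp(-4*I*pi/7))*conj(exp(2*I*pi/7))]
      = (1/7)[(1) + (exp(6*I*pi/7)) + (exp(-2*I*pi/7)) + (exp(4*I*pi/7)) + (exp(-4*I*pi/7)) + (exp(2*I*pi/7)) + (exp(-6*I*pi/7))] = 0/7 = 0
(Exp terms are combined using exp(i*s)*conj(exp(i*t)) = exp(i*(s-t)), and sums of them are collapsed using the identity that for every m > 1 the m distinct m-th roots of unity sum to 0, e.g. 1 + exp(2*I*pi/3) + exp(-2*I*pi/3) = 0.)
Hence the multiplicities are chi_2: 1. Dimension check: dim(chi_1)*dim(chi_1) = 1*1 = 1 and sum (mult * dim) = 1*1 = 1.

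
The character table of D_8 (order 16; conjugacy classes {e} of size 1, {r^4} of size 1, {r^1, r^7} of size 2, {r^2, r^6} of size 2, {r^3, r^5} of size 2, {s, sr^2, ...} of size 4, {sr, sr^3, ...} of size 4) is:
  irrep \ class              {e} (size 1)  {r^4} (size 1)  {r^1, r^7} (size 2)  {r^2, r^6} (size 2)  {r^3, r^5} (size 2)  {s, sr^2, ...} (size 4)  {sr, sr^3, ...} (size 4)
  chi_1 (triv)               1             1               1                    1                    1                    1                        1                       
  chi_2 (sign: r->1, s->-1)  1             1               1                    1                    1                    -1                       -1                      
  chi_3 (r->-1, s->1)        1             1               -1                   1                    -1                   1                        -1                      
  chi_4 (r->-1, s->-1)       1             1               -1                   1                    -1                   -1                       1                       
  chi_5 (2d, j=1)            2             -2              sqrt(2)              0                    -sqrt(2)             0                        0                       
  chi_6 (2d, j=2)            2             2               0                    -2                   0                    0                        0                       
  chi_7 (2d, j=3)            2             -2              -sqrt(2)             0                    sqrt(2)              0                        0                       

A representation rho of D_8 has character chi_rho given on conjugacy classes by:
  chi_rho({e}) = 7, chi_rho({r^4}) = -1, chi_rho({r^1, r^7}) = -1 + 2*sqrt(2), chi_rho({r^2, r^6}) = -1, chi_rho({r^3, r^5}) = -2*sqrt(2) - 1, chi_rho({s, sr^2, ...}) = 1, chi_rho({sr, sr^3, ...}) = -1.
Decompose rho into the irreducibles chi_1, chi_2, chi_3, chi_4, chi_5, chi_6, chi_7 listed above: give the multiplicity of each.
Multiplicities: chi_1: 0, chi_2: 0, chi_3: 1, chi_4: 0, chi_5: 2, chi_6: 1, chi_7: 0.

Details: Use <chi_rho, chi> = (1/|G|) sum_C |C| * chi_rho(C) * conj(chi(C)) with |G| = 16 for each irreducible chi in the table:
  <chi_rho, chi_1> = (1/16)[1*(7)*conj(1) + 1*(-1)*conj(1) + 2*(-1 + 2*sqrt(2))*conj(1) + 2*(-1)*conj(1) + 2*(-2*sqrt(2) - 1)*conj(1) + 4*(1)*conj(1) + 4*(-1)*conj(1)]
      = (1/16)[(7) + (-1) + (-2 + 4*sqrt(2)) + (-2) + (-4*sqrt(2) - 2) + (4) + (-4)] = 0/16 = 0
  <chi_rho, chi_2> = (1/16)[1*(7)*conj(1) + 1*(-1)*conj(1) + 2*(-1 + 2*sqrt(2))*conj(1) + 2*(-1)*conj(1) + 2*(-2*sqrt(2) - 1)*conj(1) + 4*(1)*conj(-1) + 4*(-1)*conj(-1)]
      = (1/16)[(7) + (-1) + (-2 + 4*sqrt(2)) + (-2) + (-4*sqrt(2) - 2) + (-4) + (4)] = 0/16 = 0
  <chi_rho, chi_3> = (1/16)[1*(7)*conj(1) + 1*(-1)*conj(1) + 2*(-1 + 2*sqrt(2))*conj(-1) + 2*(-1)*conj(1) + 2*(-2*sqrt(2) - 1)*conj(-1) + 4*(1)*conj(1) + 4*(-1)*conj(-1)]
      = (1/16)[(7) + (-1) + (2 - 4*sqrt(2)) + (-2) + (2 + 4*sqrt(2)) + (4) + (4)] = 16/16 = 1
  <chi_rho, chi_4> = (1/16)[1*(7)*conj(1) + 1*(-1)*conj(1) + 2*(-1 + 2*sqrt(2))*conj(-1) + 2*(-1)*conj(1) + 2*(-2*sqrt(2) - 1)*conj(-1) + 4*(1)*conj(-1) + 4*(-1)*conj(1)]
      = (1/16)[(7) + (-1) + (2 - 4*sqrt(2)) + (-2) + (2 + 4*sqrt(2)) + (-4) + (-4)] = 0/16 = 0
  <chi_rho, chi_5> = (1/16)[1*(7)*conj(2) + 1*(-1)*conj(-2) + 2*(-1 + 2*sqrt(2))*conj(sqrt(2)) + 2*(-1)*conj(0) + 2*(-2*sqrt(2) - 1)*conj(-sqrt(2)) + 4*(1)*conj(0) + 4*(-1)*conj(0)]
      = (1/16)[(14) + (2) + (8 - 2*sqrt(2)) + (0) + (2*sqrt(2) + 8) + (0) + (0)] = 32/16 = 2
  <chi_rho, chi_6> = (1/16)[1*(7)*conj(2) + 1*(-1)*conj(2) + 2*(-1 + 2*sqrt(2))*conj(0) + 2*(-1)*conj(-2) + 2*(-2*sqrt(2) - 1)*conj(0) + 4*(1)*conj(0) + 4*(-1)*conj(0)]
      = (1/16)[(14) + (-2) + (0) + (4) + (0) + (0) + (0)] = 16/16 = 1
  <chi_rho, chi_7> = (1/16)[1*(7)*conj(2) + 1*(-1)*conj(-2) + 2*(-1 + 2*sqrt(2))*conj(-sqrt(2)) + 2*(-1)*conj(0) + 2*(-2*sqrt(2) - 1)*conj(sqrt(2)) + 4*(1)*conj(0) + 4*(-1)*conj(0)]
      = (1/16)[(14) + (2) + (-8 + 2*sqrt(2)) + (0) + (-8 - 2*sqrt(2)) + (0) + (0)] = 0/16 = 0
Dimension check: dim(rho) = sum (mult * dim) = 0*1 + 0*1 + 1*1 + 0*1 + 2*2 + 1*2 + 0*2 = 7 = chi_rho(e) = 7.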